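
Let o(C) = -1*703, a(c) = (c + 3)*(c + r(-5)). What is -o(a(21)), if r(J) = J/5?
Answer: 703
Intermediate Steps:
r(J) = J/5 (r(J) = J*(⅕) = J/5)
a(c) = (-1 + c)*(3 + c) (a(c) = (c + 3)*(c + (⅕)*(-5)) = (3 + c)*(c - 1) = (3 + c)*(-1 + c) = (-1 + c)*(3 + c))
o(C) = -703
-o(a(21)) = -1*(-703) = 703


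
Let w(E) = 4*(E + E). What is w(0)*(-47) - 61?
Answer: -61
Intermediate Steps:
w(E) = 8*E (w(E) = 4*(2*E) = 8*E)
w(0)*(-47) - 61 = (8*0)*(-47) - 61 = 0*(-47) - 61 = 0 - 61 = -61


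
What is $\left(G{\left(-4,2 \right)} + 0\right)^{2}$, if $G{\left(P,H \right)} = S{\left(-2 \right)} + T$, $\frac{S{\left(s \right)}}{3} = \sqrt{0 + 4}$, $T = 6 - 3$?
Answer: $81$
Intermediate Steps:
$T = 3$ ($T = 6 - 3 = 3$)
$S{\left(s \right)} = 6$ ($S{\left(s \right)} = 3 \sqrt{0 + 4} = 3 \sqrt{4} = 3 \cdot 2 = 6$)
$G{\left(P,H \right)} = 9$ ($G{\left(P,H \right)} = 6 + 3 = 9$)
$\left(G{\left(-4,2 \right)} + 0\right)^{2} = \left(9 + 0\right)^{2} = 9^{2} = 81$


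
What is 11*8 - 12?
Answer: 76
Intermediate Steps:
11*8 - 12 = 88 - 12 = 76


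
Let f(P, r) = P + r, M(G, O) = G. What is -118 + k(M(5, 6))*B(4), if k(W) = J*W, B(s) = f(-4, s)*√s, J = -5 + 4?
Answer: -118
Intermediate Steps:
J = -1
B(s) = √s*(-4 + s) (B(s) = (-4 + s)*√s = √s*(-4 + s))
k(W) = -W
-118 + k(M(5, 6))*B(4) = -118 + (-1*5)*(√4*(-4 + 4)) = -118 - 10*0 = -118 - 5*0 = -118 + 0 = -118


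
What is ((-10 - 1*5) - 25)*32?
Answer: -1280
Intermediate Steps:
((-10 - 1*5) - 25)*32 = ((-10 - 5) - 25)*32 = (-15 - 25)*32 = -40*32 = -1280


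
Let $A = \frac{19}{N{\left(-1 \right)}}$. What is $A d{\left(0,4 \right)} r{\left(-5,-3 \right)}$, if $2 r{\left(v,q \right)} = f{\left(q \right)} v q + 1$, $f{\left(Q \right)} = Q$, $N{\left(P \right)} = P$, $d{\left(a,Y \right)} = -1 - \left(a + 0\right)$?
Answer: $-418$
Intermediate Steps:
$d{\left(a,Y \right)} = -1 - a$
$r{\left(v,q \right)} = \frac{1}{2} + \frac{v q^{2}}{2}$ ($r{\left(v,q \right)} = \frac{q v q + 1}{2} = \frac{v q^{2} + 1}{2} = \frac{1 + v q^{2}}{2} = \frac{1}{2} + \frac{v q^{2}}{2}$)
$A = -19$ ($A = \frac{19}{-1} = 19 \left(-1\right) = -19$)
$A d{\left(0,4 \right)} r{\left(-5,-3 \right)} = - 19 \left(-1 - 0\right) \left(\frac{1}{2} + \frac{1}{2} \left(-5\right) \left(-3\right)^{2}\right) = - 19 \left(-1 + 0\right) \left(\frac{1}{2} + \frac{1}{2} \left(-5\right) 9\right) = \left(-19\right) \left(-1\right) \left(\frac{1}{2} - \frac{45}{2}\right) = 19 \left(-22\right) = -418$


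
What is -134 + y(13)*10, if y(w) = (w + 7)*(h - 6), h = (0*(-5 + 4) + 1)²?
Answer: -1134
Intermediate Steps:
h = 1 (h = (0*(-1) + 1)² = (0 + 1)² = 1² = 1)
y(w) = -35 - 5*w (y(w) = (w + 7)*(1 - 6) = (7 + w)*(-5) = -35 - 5*w)
-134 + y(13)*10 = -134 + (-35 - 5*13)*10 = -134 + (-35 - 65)*10 = -134 - 100*10 = -134 - 1000 = -1134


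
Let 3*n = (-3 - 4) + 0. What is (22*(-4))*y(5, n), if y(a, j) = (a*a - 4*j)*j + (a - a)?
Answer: 63448/9 ≈ 7049.8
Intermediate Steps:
n = -7/3 (n = ((-3 - 4) + 0)/3 = (-7 + 0)/3 = (1/3)*(-7) = -7/3 ≈ -2.3333)
y(a, j) = j*(a**2 - 4*j) (y(a, j) = (a**2 - 4*j)*j + 0 = j*(a**2 - 4*j) + 0 = j*(a**2 - 4*j))
(22*(-4))*y(5, n) = (22*(-4))*(-7*(5**2 - 4*(-7/3))/3) = -(-616)*(25 + 28/3)/3 = -(-616)*103/(3*3) = -88*(-721/9) = 63448/9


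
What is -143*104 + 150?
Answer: -14722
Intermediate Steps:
-143*104 + 150 = -14872 + 150 = -14722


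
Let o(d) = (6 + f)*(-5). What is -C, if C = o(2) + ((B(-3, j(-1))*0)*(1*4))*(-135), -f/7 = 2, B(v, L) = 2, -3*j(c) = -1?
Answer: -40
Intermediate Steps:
j(c) = ⅓ (j(c) = -⅓*(-1) = ⅓)
f = -14 (f = -7*2 = -14)
o(d) = 40 (o(d) = (6 - 14)*(-5) = -8*(-5) = 40)
C = 40 (C = 40 + ((2*0)*(1*4))*(-135) = 40 + (0*4)*(-135) = 40 + 0*(-135) = 40 + 0 = 40)
-C = -1*40 = -40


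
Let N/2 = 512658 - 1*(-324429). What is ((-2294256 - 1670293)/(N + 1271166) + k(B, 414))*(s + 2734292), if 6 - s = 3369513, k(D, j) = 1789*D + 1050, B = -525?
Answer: 351051356196942107/589068 ≈ 5.9594e+11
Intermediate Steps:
N = 1674174 (N = 2*(512658 - 1*(-324429)) = 2*(512658 + 324429) = 2*837087 = 1674174)
k(D, j) = 1050 + 1789*D
s = -3369507 (s = 6 - 1*3369513 = 6 - 3369513 = -3369507)
((-2294256 - 1670293)/(N + 1271166) + k(B, 414))*(s + 2734292) = ((-2294256 - 1670293)/(1674174 + 1271166) + (1050 + 1789*(-525)))*(-3369507 + 2734292) = (-3964549/2945340 + (1050 - 939225))*(-635215) = (-3964549*1/2945340 - 938175)*(-635215) = (-3964549/2945340 - 938175)*(-635215) = -2763248319049/2945340*(-635215) = 351051356196942107/589068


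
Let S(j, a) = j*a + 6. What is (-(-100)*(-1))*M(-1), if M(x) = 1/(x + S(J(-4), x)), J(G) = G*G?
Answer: 100/11 ≈ 9.0909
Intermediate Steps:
J(G) = G**2
S(j, a) = 6 + a*j (S(j, a) = a*j + 6 = 6 + a*j)
M(x) = 1/(6 + 17*x) (M(x) = 1/(x + (6 + x*(-4)**2)) = 1/(x + (6 + x*16)) = 1/(x + (6 + 16*x)) = 1/(6 + 17*x))
(-(-100)*(-1))*M(-1) = (-(-100)*(-1))/(6 + 17*(-1)) = (-20*5)/(6 - 17) = -100/(-11) = -100*(-1/11) = 100/11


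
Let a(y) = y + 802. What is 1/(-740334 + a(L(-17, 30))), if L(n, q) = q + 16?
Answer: -1/739486 ≈ -1.3523e-6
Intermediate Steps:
L(n, q) = 16 + q
a(y) = 802 + y
1/(-740334 + a(L(-17, 30))) = 1/(-740334 + (802 + (16 + 30))) = 1/(-740334 + (802 + 46)) = 1/(-740334 + 848) = 1/(-739486) = -1/739486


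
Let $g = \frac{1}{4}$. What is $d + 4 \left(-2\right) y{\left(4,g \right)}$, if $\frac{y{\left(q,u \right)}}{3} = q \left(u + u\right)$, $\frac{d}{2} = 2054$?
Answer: $4060$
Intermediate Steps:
$d = 4108$ ($d = 2 \cdot 2054 = 4108$)
$g = \frac{1}{4} \approx 0.25$
$y{\left(q,u \right)} = 6 q u$ ($y{\left(q,u \right)} = 3 q \left(u + u\right) = 3 q 2 u = 3 \cdot 2 q u = 6 q u$)
$d + 4 \left(-2\right) y{\left(4,g \right)} = 4108 + 4 \left(-2\right) 6 \cdot 4 \cdot \frac{1}{4} = 4108 - 48 = 4060$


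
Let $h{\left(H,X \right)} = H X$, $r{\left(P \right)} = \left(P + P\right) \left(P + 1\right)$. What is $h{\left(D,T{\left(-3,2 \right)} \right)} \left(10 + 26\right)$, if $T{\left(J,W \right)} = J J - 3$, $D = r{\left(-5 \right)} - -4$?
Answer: $9504$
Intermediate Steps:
$r{\left(P \right)} = 2 P \left(1 + P\right)$
$D = 44$ ($D = 2 \left(-5\right) \left(1 - 5\right) - -4 = 2 \left(-5\right) \left(-4\right) + 4 = 40 + 4 = 44$)
$T{\left(J,W \right)} = -3 + J^{2}$ ($T{\left(J,W \right)} = J^{2} - 3 = -3 + J^{2}$)
$h{\left(D,T{\left(-3,2 \right)} \right)} \left(10 + 26\right) = 44 \left(-3 + \left(-3\right)^{2}\right) \left(10 + 26\right) = 44 \left(-3 + 9\right) 36 = 44 \cdot 6 \cdot 36 = 264 \cdot 36 = 9504$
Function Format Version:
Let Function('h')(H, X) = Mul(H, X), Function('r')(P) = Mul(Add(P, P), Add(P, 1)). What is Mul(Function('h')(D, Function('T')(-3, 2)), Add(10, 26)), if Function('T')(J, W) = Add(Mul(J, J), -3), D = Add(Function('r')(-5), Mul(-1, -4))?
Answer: 9504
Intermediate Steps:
Function('r')(P) = Mul(2, P, Add(1, P)) (Function('r')(P) = Mul(Mul(2, P), Add(1, P)) = Mul(2, P, Add(1, P)))
D = 44 (D = Add(Mul(2, -5, Add(1, -5)), Mul(-1, -4)) = Add(Mul(2, -5, -4), 4) = Add(40, 4) = 44)
Function('T')(J, W) = Add(-3, Pow(J, 2)) (Function('T')(J, W) = Add(Pow(J, 2), -3) = Add(-3, Pow(J, 2)))
Mul(Function('h')(D, Function('T')(-3, 2)), Add(10, 26)) = Mul(Mul(44, Add(-3, Pow(-3, 2))), Add(10, 26)) = Mul(Mul(44, Add(-3, 9)), 36) = Mul(Mul(44, 6), 36) = Mul(264, 36) = 9504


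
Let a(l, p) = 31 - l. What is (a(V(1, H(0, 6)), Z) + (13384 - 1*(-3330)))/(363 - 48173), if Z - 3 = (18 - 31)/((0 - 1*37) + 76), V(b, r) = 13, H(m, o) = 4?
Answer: -8366/23905 ≈ -0.34997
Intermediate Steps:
Z = 8/3 (Z = 3 + (18 - 31)/((0 - 1*37) + 76) = 3 - 13/((0 - 37) + 76) = 3 - 13/(-37 + 76) = 3 - 13/39 = 3 - 13*1/39 = 3 - 1/3 = 8/3 ≈ 2.6667)
(a(V(1, H(0, 6)), Z) + (13384 - 1*(-3330)))/(363 - 48173) = ((31 - 1*13) + (13384 - 1*(-3330)))/(363 - 48173) = ((31 - 13) + (13384 + 3330))/(-47810) = (18 + 16714)*(-1/47810) = 16732*(-1/47810) = -8366/23905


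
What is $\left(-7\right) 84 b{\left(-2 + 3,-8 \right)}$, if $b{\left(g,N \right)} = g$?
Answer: $-588$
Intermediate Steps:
$\left(-7\right) 84 b{\left(-2 + 3,-8 \right)} = \left(-7\right) 84 \left(-2 + 3\right) = \left(-588\right) 1 = -588$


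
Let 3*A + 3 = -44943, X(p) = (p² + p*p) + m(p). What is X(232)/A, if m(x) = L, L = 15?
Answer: -107663/14982 ≈ -7.1862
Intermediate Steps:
m(x) = 15
X(p) = 15 + 2*p² (X(p) = (p² + p*p) + 15 = (p² + p²) + 15 = 2*p² + 15 = 15 + 2*p²)
A = -14982 (A = -1 + (⅓)*(-44943) = -1 - 14981 = -14982)
X(232)/A = (15 + 2*232²)/(-14982) = (15 + 2*53824)*(-1/14982) = (15 + 107648)*(-1/14982) = 107663*(-1/14982) = -107663/14982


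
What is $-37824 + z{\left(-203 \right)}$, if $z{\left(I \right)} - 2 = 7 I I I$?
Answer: $-58595811$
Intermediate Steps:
$z{\left(I \right)} = 2 + 7 I^{3}$ ($z{\left(I \right)} = 2 + 7 I I I = 2 + 7 I I^{2} = 2 + 7 I^{3}$)
$-37824 + z{\left(-203 \right)} = -37824 + \left(2 + 7 \left(-203\right)^{3}\right) = -37824 + \left(2 + 7 \left(-8365427\right)\right) = -37824 + \left(2 - 58557989\right) = -37824 - 58557987 = -58595811$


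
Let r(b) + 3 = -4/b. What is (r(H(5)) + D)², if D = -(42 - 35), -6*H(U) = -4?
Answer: 256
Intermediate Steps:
H(U) = ⅔ (H(U) = -⅙*(-4) = ⅔)
D = -7 (D = -1*7 = -7)
r(b) = -3 - 4/b
(r(H(5)) + D)² = ((-3 - 4/⅔) - 7)² = ((-3 - 4*3/2) - 7)² = ((-3 - 6) - 7)² = (-9 - 7)² = (-16)² = 256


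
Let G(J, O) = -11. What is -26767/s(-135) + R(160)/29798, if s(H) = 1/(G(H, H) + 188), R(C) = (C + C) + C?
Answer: -70587871101/14899 ≈ -4.7378e+6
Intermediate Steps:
R(C) = 3*C (R(C) = 2*C + C = 3*C)
s(H) = 1/177 (s(H) = 1/(-11 + 188) = 1/177)
-26767/s(-135) + R(160)/29798 = -26767/1/177 + (3*160)/29798 = -26767*177 + 480*(1/29798) = -4737759 + 240/14899 = -70587871101/14899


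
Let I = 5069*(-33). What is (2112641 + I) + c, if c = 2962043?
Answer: 4907407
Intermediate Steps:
I = -167277
(2112641 + I) + c = (2112641 - 167277) + 2962043 = 1945364 + 2962043 = 4907407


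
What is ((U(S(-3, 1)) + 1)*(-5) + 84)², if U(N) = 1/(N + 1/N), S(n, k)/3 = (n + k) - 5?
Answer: 1226610529/195364 ≈ 6278.6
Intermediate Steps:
S(n, k) = -15 + 3*k + 3*n (S(n, k) = 3*((n + k) - 5) = 3*((k + n) - 5) = 3*(-5 + k + n) = -15 + 3*k + 3*n)
U(N) = 1/(N + 1/N)
((U(S(-3, 1)) + 1)*(-5) + 84)² = (((-15 + 3*1 + 3*(-3))/(1 + (-15 + 3*1 + 3*(-3))²) + 1)*(-5) + 84)² = (((-15 + 3 - 9)/(1 + (-15 + 3 - 9)²) + 1)*(-5) + 84)² = ((-21/(1 + (-21)²) + 1)*(-5) + 84)² = ((-21/(1 + 441) + 1)*(-5) + 84)² = ((-21/442 + 1)*(-5) + 84)² = ((421/442)*(-5) + 84)² = (-2105/442 + 84)² = (35023/442)² = 1226610529/195364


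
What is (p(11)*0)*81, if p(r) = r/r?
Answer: 0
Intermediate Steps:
p(r) = 1
(p(11)*0)*81 = (1*0)*81 = 0*81 = 0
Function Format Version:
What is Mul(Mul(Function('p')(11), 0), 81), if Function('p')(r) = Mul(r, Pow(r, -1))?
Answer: 0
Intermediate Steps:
Function('p')(r) = 1
Mul(Mul(Function('p')(11), 0), 81) = Mul(Mul(1, 0), 81) = Mul(0, 81) = 0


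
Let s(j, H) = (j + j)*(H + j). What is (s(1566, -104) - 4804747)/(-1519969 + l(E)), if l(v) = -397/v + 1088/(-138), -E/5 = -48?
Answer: 1246211760/8390281531 ≈ 0.14853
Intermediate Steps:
E = 240 (E = -5*(-48) = 240)
s(j, H) = 2*j*(H + j) (s(j, H) = (2*j)*(H + j) = 2*j*(H + j))
l(v) = -544/69 - 397/v (l(v) = -397/v + 1088*(-1/138) = -397/v - 544/69 = -544/69 - 397/v)
(s(1566, -104) - 4804747)/(-1519969 + l(E)) = (2*1566*(-104 + 1566) - 4804747)/(-1519969 + (-544/69 - 397/240)) = (2*1566*1462 - 4804747)/(-1519969 + (-544/69 - 397*1/240)) = (4578984 - 4804747)/(-1519969 + (-544/69 - 397/240)) = -225763/(-1519969 - 52651/5520) = -225763/(-8390281531/5520) = -225763*(-5520/8390281531) = 1246211760/8390281531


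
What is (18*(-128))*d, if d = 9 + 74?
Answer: -191232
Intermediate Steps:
d = 83
(18*(-128))*d = (18*(-128))*83 = -2304*83 = -191232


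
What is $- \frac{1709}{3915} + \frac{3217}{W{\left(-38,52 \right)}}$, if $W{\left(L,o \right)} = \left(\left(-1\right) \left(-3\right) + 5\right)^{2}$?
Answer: $\frac{12485179}{250560} \approx 49.829$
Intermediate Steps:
$W{\left(L,o \right)} = 64$ ($W{\left(L,o \right)} = \left(3 + 5\right)^{2} = 8^{2} = 64$)
$- \frac{1709}{3915} + \frac{3217}{W{\left(-38,52 \right)}} = - \frac{1709}{3915} + \frac{3217}{64} = \frac{12485179}{250560}$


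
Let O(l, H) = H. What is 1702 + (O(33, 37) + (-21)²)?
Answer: 2180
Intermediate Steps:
1702 + (O(33, 37) + (-21)²) = 1702 + (37 + (-21)²) = 1702 + (37 + 441) = 1702 + 478 = 2180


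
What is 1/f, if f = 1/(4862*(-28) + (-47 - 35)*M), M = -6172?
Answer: 369968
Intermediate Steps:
f = 1/369968 (f = 1/(4862*(-28) + (-47 - 35)*(-6172)) = 1/(-136136 - 82*(-6172)) = 1/(-136136 + 506104) = 1/369968 ≈ 2.7029e-6)
1/f = 1/(1/369968) = 369968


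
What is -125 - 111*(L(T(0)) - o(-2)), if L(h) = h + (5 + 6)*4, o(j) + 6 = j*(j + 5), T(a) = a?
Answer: -6341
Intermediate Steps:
o(j) = -6 + j*(5 + j) (o(j) = -6 + j*(j + 5) = -6 + j*(5 + j))
L(h) = 44 + h (L(h) = h + 11*4 = h + 44 = 44 + h)
-125 - 111*(L(T(0)) - o(-2)) = -125 - 111*((44 + 0) - (-6 + (-2)**2 + 5*(-2))) = -125 - 111*(44 - (-6 + 4 - 10)) = -125 - 111*(44 - 1*(-12)) = -125 - 111*(44 + 12) = -125 - 111*56 = -125 - 6216 = -6341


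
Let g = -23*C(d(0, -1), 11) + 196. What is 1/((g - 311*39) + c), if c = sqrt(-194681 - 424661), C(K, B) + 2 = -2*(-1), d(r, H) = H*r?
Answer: -11933/143015831 - I*sqrt(619342)/143015831 ≈ -8.3438e-5 - 5.5028e-6*I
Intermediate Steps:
C(K, B) = 0 (C(K, B) = -2 - 2*(-1) = -2 + 2 = 0)
c = I*sqrt(619342) (c = sqrt(-619342) = I*sqrt(619342) ≈ 786.98*I)
g = 196 (g = -23*0 + 196 = 0 + 196 = 196)
1/((g - 311*39) + c) = 1/((196 - 311*39) + I*sqrt(619342)) = 1/((196 - 12129) + I*sqrt(619342)) = 1/(-11933 + I*sqrt(619342))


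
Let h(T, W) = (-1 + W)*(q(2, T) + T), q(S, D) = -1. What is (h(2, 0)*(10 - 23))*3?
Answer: 39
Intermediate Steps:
h(T, W) = (-1 + T)*(-1 + W) (h(T, W) = (-1 + W)*(-1 + T) = (-1 + T)*(-1 + W))
(h(2, 0)*(10 - 23))*3 = ((1 - 1*2 - 1*0 + 2*0)*(10 - 23))*3 = ((1 - 2 + 0 + 0)*(-13))*3 = -1*(-13)*3 = 13*3 = 39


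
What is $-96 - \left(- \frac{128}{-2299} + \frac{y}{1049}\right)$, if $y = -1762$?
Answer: $- \frac{227601930}{2411651} \approx -94.376$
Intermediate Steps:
$-96 - \left(- \frac{128}{-2299} + \frac{y}{1049}\right) = -96 - \left(- \frac{128}{-2299} - \frac{1762}{1049}\right) = -96 - \left(\left(-128\right) \left(- \frac{1}{2299}\right) - \frac{1762}{1049}\right) = -96 - \left(\frac{128}{2299} - \frac{1762}{1049}\right) = -96 - - \frac{3916566}{2411651} = -96 + \frac{3916566}{2411651} = - \frac{227601930}{2411651}$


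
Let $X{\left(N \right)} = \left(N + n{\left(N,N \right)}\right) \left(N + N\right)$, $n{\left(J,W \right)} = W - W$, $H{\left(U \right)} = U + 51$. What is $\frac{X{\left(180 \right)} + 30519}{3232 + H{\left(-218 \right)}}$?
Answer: $\frac{95319}{3065} \approx 31.099$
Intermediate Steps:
$H{\left(U \right)} = 51 + U$
$n{\left(J,W \right)} = 0$
$X{\left(N \right)} = 2 N^{2}$ ($X{\left(N \right)} = \left(N + 0\right) \left(N + N\right) = N 2 N = 2 N^{2}$)
$\frac{X{\left(180 \right)} + 30519}{3232 + H{\left(-218 \right)}} = \frac{2 \cdot 180^{2} + 30519}{3232 + \left(51 - 218\right)} = \frac{2 \cdot 32400 + 30519}{3232 - 167} = \frac{64800 + 30519}{3065} = 95319 \cdot \frac{1}{3065} = \frac{95319}{3065}$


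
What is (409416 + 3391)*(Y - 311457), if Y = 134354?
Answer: -73109358121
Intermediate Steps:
(409416 + 3391)*(Y - 311457) = (409416 + 3391)*(134354 - 311457) = 412807*(-177103) = -73109358121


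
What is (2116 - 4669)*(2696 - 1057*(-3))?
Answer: -14978451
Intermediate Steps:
(2116 - 4669)*(2696 - 1057*(-3)) = -2553*(2696 + 3171) = -2553*5867 = -14978451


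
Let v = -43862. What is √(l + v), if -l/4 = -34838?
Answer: 3*√10610 ≈ 309.01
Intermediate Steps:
l = 139352 (l = -4*(-34838) = 139352)
√(l + v) = √(139352 - 43862) = √95490 = 3*√10610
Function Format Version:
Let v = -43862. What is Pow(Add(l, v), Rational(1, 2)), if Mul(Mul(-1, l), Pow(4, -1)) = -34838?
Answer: Mul(3, Pow(10610, Rational(1, 2))) ≈ 309.01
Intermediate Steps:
l = 139352 (l = Mul(-4, -34838) = 139352)
Pow(Add(l, v), Rational(1, 2)) = Pow(Add(139352, -43862), Rational(1, 2)) = Pow(95490, Rational(1, 2)) = Mul(3, Pow(10610, Rational(1, 2)))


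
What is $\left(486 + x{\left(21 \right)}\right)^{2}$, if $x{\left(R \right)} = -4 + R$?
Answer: $253009$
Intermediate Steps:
$\left(486 + x{\left(21 \right)}\right)^{2} = \left(486 + \left(-4 + 21\right)\right)^{2} = \left(486 + 17\right)^{2} = 503^{2} = 253009$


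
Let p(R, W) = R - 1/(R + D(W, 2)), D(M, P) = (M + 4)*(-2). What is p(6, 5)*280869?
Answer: 6834479/4 ≈ 1.7086e+6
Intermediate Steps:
D(M, P) = -8 - 2*M (D(M, P) = (4 + M)*(-2) = -8 - 2*M)
p(R, W) = R - 1/(-8 + R - 2*W) (p(R, W) = R - 1/(R + (-8 - 2*W)) = R - 1/(-8 + R - 2*W))
p(6, 5)*280869 = ((1 - 1*6**2 + 2*6*(4 + 5))/(8 - 1*6 + 2*5))*280869 = ((1 - 1*36 + 2*6*9)/(8 - 6 + 10))*280869 = ((1 - 36 + 108)/12)*280869 = ((1/12)*73)*280869 = (73/12)*280869 = 6834479/4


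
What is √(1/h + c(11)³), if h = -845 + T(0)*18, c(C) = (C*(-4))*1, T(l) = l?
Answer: I*√359902405/65 ≈ 291.86*I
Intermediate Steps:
c(C) = -4*C (c(C) = -4*C*1 = -4*C)
h = -845 (h = -845 + 0*18 = -845 + 0 = -845)
√(1/h + c(11)³) = √(1/(-845) + (-4*11)³) = √(-1/845 + (-44)³) = √(-1/845 - 85184) = √(-71980481/845) = I*√359902405/65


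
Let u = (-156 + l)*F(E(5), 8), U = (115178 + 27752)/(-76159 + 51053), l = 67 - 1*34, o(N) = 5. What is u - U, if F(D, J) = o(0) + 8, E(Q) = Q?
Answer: -20000782/12553 ≈ -1593.3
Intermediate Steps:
l = 33 (l = 67 - 34 = 33)
F(D, J) = 13 (F(D, J) = 5 + 8 = 13)
U = -71465/12553 (U = 142930/(-25106) = 142930*(-1/25106) = -71465/12553 ≈ -5.6931)
u = -1599 (u = (-156 + 33)*13 = -123*13 = -1599)
u - U = -1599 - 1*(-71465/12553) = -1599 + 71465/12553 = -20000782/12553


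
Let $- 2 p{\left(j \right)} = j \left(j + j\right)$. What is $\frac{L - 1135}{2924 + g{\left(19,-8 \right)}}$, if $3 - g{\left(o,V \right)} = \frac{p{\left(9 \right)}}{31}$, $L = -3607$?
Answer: $- \frac{73501}{45409} \approx -1.6186$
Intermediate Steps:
$p{\left(j \right)} = - j^{2}$ ($p{\left(j \right)} = - \frac{j \left(j + j\right)}{2} = - \frac{j 2 j}{2} = - \frac{2 j^{2}}{2} = - j^{2}$)
$g{\left(o,V \right)} = \frac{174}{31}$ ($g{\left(o,V \right)} = 3 - \frac{\left(-1\right) 9^{2}}{31} = 3 - \left(-1\right) 81 \cdot \frac{1}{31} = 3 - \left(-81\right) \frac{1}{31} = 3 - - \frac{81}{31} = 3 + \frac{81}{31} = \frac{174}{31}$)
$\frac{L - 1135}{2924 + g{\left(19,-8 \right)}} = \frac{-3607 - 1135}{2924 + \frac{174}{31}} = - \frac{4742}{\frac{90818}{31}} = \left(-4742\right) \frac{31}{90818} = - \frac{73501}{45409}$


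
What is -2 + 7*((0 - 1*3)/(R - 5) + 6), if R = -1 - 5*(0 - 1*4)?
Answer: 77/2 ≈ 38.500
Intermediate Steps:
R = 19 (R = -1 - 5*(0 - 4) = -1 - 5*(-4) = -1 + 20 = 19)
-2 + 7*((0 - 1*3)/(R - 5) + 6) = -2 + 7*((0 - 1*3)/(19 - 5) + 6) = -2 + 7*((0 - 3)/14 + 6) = -2 + 7*(-3*1/14 + 6) = -2 + 7*(-3/14 + 6) = -2 + 7*(81/14) = -2 + 81/2 = 77/2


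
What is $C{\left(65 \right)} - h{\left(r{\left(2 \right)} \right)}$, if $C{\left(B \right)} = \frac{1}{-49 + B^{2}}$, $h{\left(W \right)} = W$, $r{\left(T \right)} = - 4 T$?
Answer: $\frac{33409}{4176} \approx 8.0002$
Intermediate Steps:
$C{\left(65 \right)} - h{\left(r{\left(2 \right)} \right)} = \frac{1}{-49 + 65^{2}} - \left(-4\right) 2 = \frac{1}{-49 + 4225} - -8 = \frac{1}{4176} + 8 = \frac{33409}{4176}$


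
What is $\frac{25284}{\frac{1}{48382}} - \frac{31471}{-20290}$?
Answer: $\frac{24820564032991}{20290} \approx 1.2233 \cdot 10^{9}$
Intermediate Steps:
$\frac{25284}{\frac{1}{48382}} - \frac{31471}{-20290} = 25284 \frac{1}{\frac{1}{48382}} - - \frac{31471}{20290} = 25284 \cdot 48382 + \frac{31471}{20290} = 1223290488 + \frac{31471}{20290} = \frac{24820564032991}{20290}$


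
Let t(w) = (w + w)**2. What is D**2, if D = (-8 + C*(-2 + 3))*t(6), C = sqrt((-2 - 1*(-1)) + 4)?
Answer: 1389312 - 331776*sqrt(3) ≈ 8.1466e+5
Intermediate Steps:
t(w) = 4*w**2 (t(w) = (2*w)**2 = 4*w**2)
C = sqrt(3) (C = sqrt((-2 + 1) + 4) = sqrt(-1 + 4) = sqrt(3) ≈ 1.7320)
D = -1152 + 144*sqrt(3) (D = (-8 + sqrt(3)*(-2 + 3))*(4*6**2) = (-8 + sqrt(3)*1)*(4*36) = (-8 + sqrt(3))*144 = -1152 + 144*sqrt(3) ≈ -902.58)
D**2 = (-1152 + 144*sqrt(3))**2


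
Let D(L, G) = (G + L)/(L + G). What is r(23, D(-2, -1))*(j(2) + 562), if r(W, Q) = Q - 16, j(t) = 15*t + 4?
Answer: -8940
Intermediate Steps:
D(L, G) = 1 (D(L, G) = (G + L)/(G + L) = 1)
j(t) = 4 + 15*t
r(W, Q) = -16 + Q
r(23, D(-2, -1))*(j(2) + 562) = (-16 + 1)*((4 + 15*2) + 562) = -15*((4 + 30) + 562) = -15*(34 + 562) = -15*596 = -8940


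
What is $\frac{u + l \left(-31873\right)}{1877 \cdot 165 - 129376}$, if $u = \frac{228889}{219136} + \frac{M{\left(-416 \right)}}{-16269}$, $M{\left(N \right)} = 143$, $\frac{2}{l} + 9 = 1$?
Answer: $\frac{2582862586991}{58445015525376} \approx 0.044193$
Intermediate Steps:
$l = - \frac{1}{4}$ ($l = \frac{2}{-9 + 1} = \frac{2}{-8} = 2 \left(- \frac{1}{8}\right) = - \frac{1}{4} \approx -0.25$)
$u = \frac{335678063}{324102144}$ ($u = \frac{228889}{219136} + \frac{143}{-16269} = 228889 \cdot \frac{1}{219136} + 143 \left(- \frac{1}{16269}\right) = \frac{228889}{219136} - \frac{13}{1479} = \frac{335678063}{324102144} \approx 1.0357$)
$\frac{u + l \left(-31873\right)}{1877 \cdot 165 - 129376} = \frac{\frac{335678063}{324102144} - - \frac{31873}{4}}{1877 \cdot 165 - 129376} = \frac{\frac{335678063}{324102144} + \frac{31873}{4}}{309705 - 129376} = \frac{2582862586991}{324102144 \cdot 180329} = \frac{2582862586991}{324102144} \cdot \frac{1}{180329} = \frac{2582862586991}{58445015525376}$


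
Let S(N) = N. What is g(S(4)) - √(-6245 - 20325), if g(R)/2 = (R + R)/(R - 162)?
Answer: -8/79 - I*√26570 ≈ -0.10127 - 163.0*I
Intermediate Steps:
g(R) = 4*R/(-162 + R) (g(R) = 2*((R + R)/(R - 162)) = 2*((2*R)/(-162 + R)) = 2*(2*R/(-162 + R)) = 4*R/(-162 + R))
g(S(4)) - √(-6245 - 20325) = 4*4/(-162 + 4) - √(-6245 - 20325) = 4*4/(-158) - √(-26570) = 4*4*(-1/158) - I*√26570 = -8/79 - I*√26570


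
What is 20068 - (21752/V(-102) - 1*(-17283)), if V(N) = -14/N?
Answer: -1089857/7 ≈ -1.5569e+5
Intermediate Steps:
20068 - (21752/V(-102) - 1*(-17283)) = 20068 - (21752/((-14/(-102))) - 1*(-17283)) = 20068 - (21752/((-14*(-1/102))) + 17283) = 20068 - (21752/(7/51) + 17283) = 20068 - (21752*(51/7) + 17283) = 20068 - (1109352/7 + 17283) = 20068 - 1*1230333/7 = 20068 - 1230333/7 = -1089857/7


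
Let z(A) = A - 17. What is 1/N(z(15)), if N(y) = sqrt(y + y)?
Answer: -I/2 ≈ -0.5*I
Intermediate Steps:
z(A) = -17 + A
N(y) = sqrt(2)*sqrt(y) (N(y) = sqrt(2*y) = sqrt(2)*sqrt(y))
1/N(z(15)) = 1/(sqrt(2)*sqrt(-17 + 15)) = 1/(sqrt(2)*sqrt(-2)) = 1/(sqrt(2)*(I*sqrt(2))) = 1/(2*I) = -I/2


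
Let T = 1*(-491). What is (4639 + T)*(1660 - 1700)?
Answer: -165920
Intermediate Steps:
T = -491
(4639 + T)*(1660 - 1700) = (4639 - 491)*(1660 - 1700) = 4148*(-40) = -165920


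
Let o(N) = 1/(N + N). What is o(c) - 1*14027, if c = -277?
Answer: -7770959/554 ≈ -14027.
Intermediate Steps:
o(N) = 1/(2*N)
o(c) - 1*14027 = (½)/(-277) - 1*14027 = (½)*(-1/277) - 14027 = -1/554 - 14027 = -7770959/554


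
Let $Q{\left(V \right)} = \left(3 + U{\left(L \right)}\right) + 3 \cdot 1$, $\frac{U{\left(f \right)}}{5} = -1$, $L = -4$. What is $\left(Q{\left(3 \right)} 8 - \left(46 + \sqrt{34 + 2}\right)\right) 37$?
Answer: $-1628$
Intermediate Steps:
$U{\left(f \right)} = -5$ ($U{\left(f \right)} = 5 \left(-1\right) = -5$)
$Q{\left(V \right)} = 1$ ($Q{\left(V \right)} = \left(3 - 5\right) + 3 \cdot 1 = -2 + 3 = 1$)
$\left(Q{\left(3 \right)} 8 - \left(46 + \sqrt{34 + 2}\right)\right) 37 = \left(1 \cdot 8 - \left(46 + \sqrt{34 + 2}\right)\right) 37 = \left(8 - \left(46 + \sqrt{36}\right)\right) 37 = \left(8 - 52\right) 37 = \left(-44\right) 37 = -1628$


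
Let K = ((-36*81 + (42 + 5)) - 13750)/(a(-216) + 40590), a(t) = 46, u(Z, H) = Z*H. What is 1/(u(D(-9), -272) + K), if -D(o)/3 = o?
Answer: -40636/298447403 ≈ -0.00013616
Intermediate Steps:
D(o) = -3*o
u(Z, H) = H*Z
K = -16619/40636 (K = ((-36*81 + (42 + 5)) - 13750)/(46 + 40590) = ((-2916 + 47) - 13750)/40636 = (-2869 - 13750)*(1/40636) = -16619*1/40636 = -16619/40636 ≈ -0.40897)
1/(u(D(-9), -272) + K) = 1/(-(-816)*(-9) - 16619/40636) = 1/(-272*27 - 16619/40636) = 1/(-7344 - 16619/40636) = 1/(-298447403/40636) = -40636/298447403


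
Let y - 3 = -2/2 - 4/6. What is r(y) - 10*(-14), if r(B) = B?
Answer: 424/3 ≈ 141.33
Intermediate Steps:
y = 4/3 (y = 3 + (-2/2 - 4/6) = 3 + (-2*1/2 - 4*1/6) = 3 + (-1 - 2/3) = 3 - 5/3 = 4/3 ≈ 1.3333)
r(y) - 10*(-14) = 4/3 - 10*(-14) = 4/3 + 140 = 424/3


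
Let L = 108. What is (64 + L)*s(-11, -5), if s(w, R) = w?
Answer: -1892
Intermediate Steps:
(64 + L)*s(-11, -5) = (64 + 108)*(-11) = 172*(-11) = -1892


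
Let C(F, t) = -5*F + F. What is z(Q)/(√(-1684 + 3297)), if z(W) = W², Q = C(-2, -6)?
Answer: 64*√1613/1613 ≈ 1.5935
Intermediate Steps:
C(F, t) = -4*F
Q = 8 (Q = -4*(-2) = 8)
z(Q)/(√(-1684 + 3297)) = 8²/(√(-1684 + 3297)) = 64/(√1613) = 64*(√1613/1613) = 64*√1613/1613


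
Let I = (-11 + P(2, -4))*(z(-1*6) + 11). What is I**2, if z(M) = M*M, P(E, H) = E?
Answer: 178929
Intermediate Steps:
z(M) = M**2
I = -423 (I = (-11 + 2)*((-1*6)**2 + 11) = -9*((-6)**2 + 11) = -9*(36 + 11) = -9*47 = -423)
I**2 = (-423)**2 = 178929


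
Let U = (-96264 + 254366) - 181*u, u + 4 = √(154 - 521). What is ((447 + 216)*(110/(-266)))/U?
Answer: -5791590090/3356616967879 - 6600165*I*√367/3356616967879 ≈ -0.0017254 - 3.7669e-5*I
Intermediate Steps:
u = -4 + I*√367 (u = -4 + √(154 - 521) = -4 + √(-367) = -4 + I*√367 ≈ -4.0 + 19.157*I)
U = 158826 - 181*I*√367 (U = (-96264 + 254366) - 181*(-4 + I*√367) = 158102 + (724 - 181*I*√367) = 158826 - 181*I*√367 ≈ 1.5883e+5 - 3467.5*I)
((447 + 216)*(110/(-266)))/U = ((447 + 216)*(110/(-266)))/(158826 - 181*I*√367) = (663*(110*(-1/266)))/(158826 - 181*I*√367) = (663*(-55/133))/(158826 - 181*I*√367) = -36465/(133*(158826 - 181*I*√367))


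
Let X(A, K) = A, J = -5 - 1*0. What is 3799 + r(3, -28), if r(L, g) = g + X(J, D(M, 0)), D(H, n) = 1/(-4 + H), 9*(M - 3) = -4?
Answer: 3766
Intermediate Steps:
M = 23/9 (M = 3 + (⅑)*(-4) = 3 - 4/9 = 23/9 ≈ 2.5556)
J = -5 (J = -5 + 0 = -5)
r(L, g) = -5 + g (r(L, g) = g - 5 = -5 + g)
3799 + r(3, -28) = 3799 + (-5 - 28) = 3799 - 33 = 3766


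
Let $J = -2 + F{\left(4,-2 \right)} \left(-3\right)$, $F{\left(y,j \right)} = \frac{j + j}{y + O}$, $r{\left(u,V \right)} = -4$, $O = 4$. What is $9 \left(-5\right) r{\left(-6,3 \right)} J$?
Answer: $-90$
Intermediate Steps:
$F{\left(y,j \right)} = \frac{2 j}{4 + y}$ ($F{\left(y,j \right)} = \frac{j + j}{y + 4} = \frac{2 j}{4 + y}$)
$J = - \frac{1}{2}$ ($J = -2 + 2 \left(-2\right) \frac{1}{4 + 4} \left(-3\right) = -2 + 2 \left(-2\right) \frac{1}{8} \left(-3\right) = -2 - - \frac{3}{2} = -2 + \frac{3}{2} = - \frac{1}{2} \approx -0.5$)
$9 \left(-5\right) r{\left(-6,3 \right)} J = 9 \left(-5\right) \left(-4\right) \left(- \frac{1}{2}\right) = \left(-45\right) \left(-4\right) \left(- \frac{1}{2}\right) = 180 \left(- \frac{1}{2}\right) = -90$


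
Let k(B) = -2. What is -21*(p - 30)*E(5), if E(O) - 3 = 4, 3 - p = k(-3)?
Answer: 3675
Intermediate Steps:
p = 5 (p = 3 - 1*(-2) = 3 + 2 = 5)
E(O) = 7 (E(O) = 3 + 4 = 7)
-21*(p - 30)*E(5) = -21*(5 - 30)*7 = -(-525)*7 = -21*(-175) = 3675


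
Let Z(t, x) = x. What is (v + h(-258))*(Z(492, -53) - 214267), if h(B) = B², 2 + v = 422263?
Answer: -104764974000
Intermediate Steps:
v = 422261 (v = -2 + 422263 = 422261)
(v + h(-258))*(Z(492, -53) - 214267) = (422261 + (-258)²)*(-53 - 214267) = (422261 + 66564)*(-214320) = 488825*(-214320) = -104764974000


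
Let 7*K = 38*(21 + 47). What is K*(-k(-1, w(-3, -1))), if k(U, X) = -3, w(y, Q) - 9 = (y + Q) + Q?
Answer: 7752/7 ≈ 1107.4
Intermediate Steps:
w(y, Q) = 9 + y + 2*Q (w(y, Q) = 9 + ((y + Q) + Q) = 9 + ((Q + y) + Q) = 9 + (y + 2*Q) = 9 + y + 2*Q)
K = 2584/7 (K = (38*(21 + 47))/7 = (38*68)/7 = (⅐)*2584 = 2584/7 ≈ 369.14)
K*(-k(-1, w(-3, -1))) = 2584*(-1*(-3))/7 = (2584/7)*3 = 7752/7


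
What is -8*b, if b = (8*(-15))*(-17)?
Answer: -16320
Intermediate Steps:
b = 2040 (b = -120*(-17) = 2040)
-8*b = -8*2040 = -16320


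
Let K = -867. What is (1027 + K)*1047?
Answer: 167520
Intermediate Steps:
(1027 + K)*1047 = (1027 - 867)*1047 = 160*1047 = 167520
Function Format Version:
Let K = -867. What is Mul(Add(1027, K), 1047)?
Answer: 167520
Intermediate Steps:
Mul(Add(1027, K), 1047) = Mul(Add(1027, -867), 1047) = Mul(160, 1047) = 167520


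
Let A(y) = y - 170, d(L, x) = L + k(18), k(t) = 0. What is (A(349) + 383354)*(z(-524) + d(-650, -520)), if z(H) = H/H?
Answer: -248912917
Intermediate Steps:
z(H) = 1
d(L, x) = L (d(L, x) = L + 0 = L)
A(y) = -170 + y
(A(349) + 383354)*(z(-524) + d(-650, -520)) = ((-170 + 349) + 383354)*(1 - 650) = (179 + 383354)*(-649) = 383533*(-649) = -248912917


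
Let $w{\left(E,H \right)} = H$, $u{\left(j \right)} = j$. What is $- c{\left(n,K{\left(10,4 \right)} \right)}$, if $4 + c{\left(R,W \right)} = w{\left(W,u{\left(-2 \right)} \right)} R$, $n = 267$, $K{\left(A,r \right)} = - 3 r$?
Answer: $538$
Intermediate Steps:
$c{\left(R,W \right)} = -4 - 2 R$
$- c{\left(n,K{\left(10,4 \right)} \right)} = - (-4 - 534) = \left(-1\right) \left(-538\right) = 538$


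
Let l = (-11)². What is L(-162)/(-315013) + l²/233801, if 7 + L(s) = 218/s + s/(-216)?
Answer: 1494897512153/23862714829812 ≈ 0.062646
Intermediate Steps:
l = 121
L(s) = -7 + 218/s - s/216 (L(s) = -7 + (218/s + s/(-216)) = -7 + (218/s + s*(-1/216)) = -7 + (218/s - s/216) = -7 + 218/s - s/216)
L(-162)/(-315013) + l²/233801 = (-7 + 218/(-162) - 1/216*(-162))/(-315013) + 121²/233801 = (-7 + 218*(-1/162) + ¾)*(-1/315013) + 14641*(1/233801) = (-7 - 109/81 + ¾)*(-1/315013) + 14641/233801 = -2461/324*(-1/315013) + 14641/233801 = 2461/102064212 + 14641/233801 = 1494897512153/23862714829812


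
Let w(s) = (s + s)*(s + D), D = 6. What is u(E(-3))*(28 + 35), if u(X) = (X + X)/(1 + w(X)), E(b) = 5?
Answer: 210/37 ≈ 5.6757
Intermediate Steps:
w(s) = 2*s*(6 + s) (w(s) = (s + s)*(s + 6) = (2*s)*(6 + s) = 2*s*(6 + s))
u(X) = 2*X/(1 + 2*X*(6 + X)) (u(X) = (X + X)/(1 + 2*X*(6 + X)) = (2*X)/(1 + 2*X*(6 + X)) = 2*X/(1 + 2*X*(6 + X)))
u(E(-3))*(28 + 35) = (2*5/(1 + 2*5*(6 + 5)))*(28 + 35) = (2*5/(1 + 2*5*11))*63 = (2*5/(1 + 110))*63 = (2*5/111)*63 = (2*5*(1/111))*63 = (10/111)*63 = 210/37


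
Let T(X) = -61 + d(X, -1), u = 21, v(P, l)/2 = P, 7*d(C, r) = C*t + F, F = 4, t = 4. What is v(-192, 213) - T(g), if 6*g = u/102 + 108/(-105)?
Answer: -4042046/12495 ≈ -323.49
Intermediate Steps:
d(C, r) = 4/7 + 4*C/7 (d(C, r) = (C*4 + 4)/7 = (4*C + 4)/7 = (4 + 4*C)/7 = 4/7 + 4*C/7)
v(P, l) = 2*P
g = -979/7140 (g = (21/102 + 108/(-105))/6 = (21*(1/102) + 108*(-1/105))/6 = (7/34 - 36/35)/6 = (1/6)*(-979/1190) = -979/7140 ≈ -0.13711)
T(X) = -423/7 + 4*X/7 (T(X) = -61 + (4/7 + 4*X/7) = -423/7 + 4*X/7)
v(-192, 213) - T(g) = 2*(-192) - (-423/7 + (4/7)*(-979/7140)) = -384 - (-423/7 - 979/12495) = -384 - 1*(-756034/12495) = -384 + 756034/12495 = -4042046/12495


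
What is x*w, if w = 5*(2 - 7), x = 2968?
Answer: -74200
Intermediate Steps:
w = -25 (w = 5*(-5) = -25)
x*w = 2968*(-25) = -74200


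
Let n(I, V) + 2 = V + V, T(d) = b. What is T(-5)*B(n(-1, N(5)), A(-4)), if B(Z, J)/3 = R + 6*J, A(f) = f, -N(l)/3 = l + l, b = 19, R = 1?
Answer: -1311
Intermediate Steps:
T(d) = 19
N(l) = -6*l (N(l) = -3*(l + l) = -6*l)
n(I, V) = -2 + 2*V (n(I, V) = -2 + (V + V) = -2 + 2*V)
B(Z, J) = 3 + 18*J (B(Z, J) = 3*(1 + 6*J) = 3 + 18*J)
T(-5)*B(n(-1, N(5)), A(-4)) = 19*(3 + 18*(-4)) = 19*(3 - 72) = 19*(-69) = -1311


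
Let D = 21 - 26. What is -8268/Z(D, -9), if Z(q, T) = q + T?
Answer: 4134/7 ≈ 590.57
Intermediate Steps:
D = -5
Z(q, T) = T + q
-8268/Z(D, -9) = -8268/(-9 - 5) = -8268/(-14) = -8268*(-1/14) = 4134/7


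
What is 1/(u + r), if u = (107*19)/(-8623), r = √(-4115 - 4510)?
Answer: -17530559/641325745714 - 371780645*I*√345/641325745714 ≈ -2.7335e-5 - 0.010768*I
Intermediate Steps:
r = 5*I*√345 (r = √(-8625) = 5*I*√345 ≈ 92.871*I)
u = -2033/8623 (u = 2033*(-1/8623) = -2033/8623 ≈ -0.23576)
1/(u + r) = 1/(-2033/8623 + 5*I*√345)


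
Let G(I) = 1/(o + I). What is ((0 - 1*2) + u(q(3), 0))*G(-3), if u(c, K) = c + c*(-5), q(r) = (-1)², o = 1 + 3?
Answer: -6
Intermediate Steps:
o = 4
q(r) = 1
u(c, K) = -4*c (u(c, K) = c - 5*c = -4*c)
G(I) = 1/(4 + I)
((0 - 1*2) + u(q(3), 0))*G(-3) = ((0 - 1*2) - 4*1)/(4 - 3) = ((0 - 2) - 4)/1 = (-2 - 4)*1 = -6*1 = -6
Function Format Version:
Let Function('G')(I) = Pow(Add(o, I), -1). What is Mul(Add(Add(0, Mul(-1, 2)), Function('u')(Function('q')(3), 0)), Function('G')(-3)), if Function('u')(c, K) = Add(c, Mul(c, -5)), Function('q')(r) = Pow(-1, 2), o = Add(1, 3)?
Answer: -6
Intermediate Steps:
o = 4
Function('q')(r) = 1
Function('u')(c, K) = Mul(-4, c) (Function('u')(c, K) = Add(c, Mul(-5, c)) = Mul(-4, c))
Function('G')(I) = Pow(Add(4, I), -1)
Mul(Add(Add(0, Mul(-1, 2)), Function('u')(Function('q')(3), 0)), Function('G')(-3)) = Mul(Add(Add(0, Mul(-1, 2)), Mul(-4, 1)), Pow(Add(4, -3), -1)) = Mul(Add(Add(0, -2), -4), Pow(1, -1)) = Mul(Add(-2, -4), 1) = Mul(-6, 1) = -6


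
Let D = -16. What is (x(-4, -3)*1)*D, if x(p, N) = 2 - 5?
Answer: 48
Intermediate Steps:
x(p, N) = -3
(x(-4, -3)*1)*D = -3*1*(-16) = -3*(-16) = 48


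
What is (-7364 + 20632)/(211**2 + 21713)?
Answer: 6634/33117 ≈ 0.20032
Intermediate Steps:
(-7364 + 20632)/(211**2 + 21713) = 13268/(44521 + 21713) = 13268/66234 = 13268*(1/66234) = 6634/33117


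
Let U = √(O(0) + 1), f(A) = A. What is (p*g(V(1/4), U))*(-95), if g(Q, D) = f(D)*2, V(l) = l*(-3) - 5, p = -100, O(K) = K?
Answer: 19000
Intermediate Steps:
V(l) = -5 - 3*l (V(l) = -3*l - 5 = -5 - 3*l)
U = 1 (U = √(0 + 1) = √1 = 1)
g(Q, D) = 2*D (g(Q, D) = D*2 = 2*D)
(p*g(V(1/4), U))*(-95) = -200*(-95) = 19000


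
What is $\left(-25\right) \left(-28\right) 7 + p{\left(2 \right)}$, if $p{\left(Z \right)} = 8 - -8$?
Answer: $4916$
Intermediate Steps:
$p{\left(Z \right)} = 16$ ($p{\left(Z \right)} = 8 + 8 = 16$)
$\left(-25\right) \left(-28\right) 7 + p{\left(2 \right)} = \left(-25\right) \left(-28\right) 7 + 16 = 700 \cdot 7 + 16 = 4900 + 16 = 4916$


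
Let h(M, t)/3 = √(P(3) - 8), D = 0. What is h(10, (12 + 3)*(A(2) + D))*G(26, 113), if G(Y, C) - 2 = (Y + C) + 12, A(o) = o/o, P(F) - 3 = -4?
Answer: 1377*I ≈ 1377.0*I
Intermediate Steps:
P(F) = -1 (P(F) = 3 - 4 = -1)
A(o) = 1
G(Y, C) = 14 + C + Y (G(Y, C) = 2 + ((Y + C) + 12) = 2 + ((C + Y) + 12) = 2 + (12 + C + Y) = 14 + C + Y)
h(M, t) = 9*I (h(M, t) = 3*√(-1 - 8) = 3*√(-9) = 3*(3*I) = 9*I)
h(10, (12 + 3)*(A(2) + D))*G(26, 113) = (9*I)*(14 + 113 + 26) = (9*I)*153 = 1377*I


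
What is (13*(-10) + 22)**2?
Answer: 11664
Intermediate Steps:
(13*(-10) + 22)**2 = (-130 + 22)**2 = (-108)**2 = 11664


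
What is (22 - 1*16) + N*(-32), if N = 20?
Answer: -634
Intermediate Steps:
(22 - 1*16) + N*(-32) = (22 - 1*16) + 20*(-32) = (22 - 16) - 640 = 6 - 640 = -634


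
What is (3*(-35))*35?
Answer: -3675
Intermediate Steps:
(3*(-35))*35 = -105*35 = -3675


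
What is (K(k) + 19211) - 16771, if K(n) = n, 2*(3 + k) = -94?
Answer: 2390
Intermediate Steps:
k = -50 (k = -3 + (½)*(-94) = -3 - 47 = -50)
(K(k) + 19211) - 16771 = (-50 + 19211) - 16771 = 19161 - 16771 = 2390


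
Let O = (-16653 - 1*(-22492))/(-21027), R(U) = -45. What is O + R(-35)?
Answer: -952054/21027 ≈ -45.278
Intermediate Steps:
O = -5839/21027 (O = (-16653 + 22492)*(-1/21027) = 5839*(-1/21027) = -5839/21027 ≈ -0.27769)
O + R(-35) = -5839/21027 - 45 = -952054/21027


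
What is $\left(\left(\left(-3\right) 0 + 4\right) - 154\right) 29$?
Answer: $-4350$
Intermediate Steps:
$\left(\left(\left(-3\right) 0 + 4\right) - 154\right) 29 = \left(\left(0 + 4\right) - 154\right) 29 = \left(4 - 154\right) 29 = \left(-150\right) 29 = -4350$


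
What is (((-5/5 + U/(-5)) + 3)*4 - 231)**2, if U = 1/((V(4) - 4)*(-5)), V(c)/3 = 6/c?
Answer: 30991489/625 ≈ 49586.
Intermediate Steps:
V(c) = 18/c (V(c) = 3*(6/c) = 18/c)
U = -2/5 (U = 1/(18/4 - 4*(-5)) = -1/5/(18*(1/4) - 4) = -1/5/(9/2 - 4) = -1/5/(1/2) = 2*(-1/5) = -2/5 ≈ -0.40000)
(((-5/5 + U/(-5)) + 3)*4 - 231)**2 = (((-5/5 - 2/5/(-5)) + 3)*4 - 231)**2 = (((-5*1/5 - 2/5*(-1/5)) + 3)*4 - 231)**2 = (((-1 + 2/25) + 3)*4 - 231)**2 = ((-23/25 + 3)*4 - 231)**2 = ((52/25)*4 - 231)**2 = (208/25 - 231)**2 = (-5567/25)**2 = 30991489/625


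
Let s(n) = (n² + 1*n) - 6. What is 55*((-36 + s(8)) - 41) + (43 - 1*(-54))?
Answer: -508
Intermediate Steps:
s(n) = -6 + n + n² (s(n) = (n² + n) - 6 = (n + n²) - 6 = -6 + n + n²)
55*((-36 + s(8)) - 41) + (43 - 1*(-54)) = 55*((-36 + (-6 + 8 + 8²)) - 41) + (43 - 1*(-54)) = 55*((-36 + (-6 + 8 + 64)) - 41) + (43 + 54) = 55*((-36 + 66) - 41) + 97 = 55*(30 - 41) + 97 = 55*(-11) + 97 = -605 + 97 = -508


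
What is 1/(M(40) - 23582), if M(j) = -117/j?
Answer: -40/943397 ≈ -4.2400e-5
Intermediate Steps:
1/(M(40) - 23582) = 1/(-117/40 - 23582) = 1/(-943397/40) = -40/943397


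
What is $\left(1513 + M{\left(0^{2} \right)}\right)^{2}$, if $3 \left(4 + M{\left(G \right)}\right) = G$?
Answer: $2277081$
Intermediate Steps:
$M{\left(G \right)} = -4 + \frac{G}{3}$
$\left(1513 + M{\left(0^{2} \right)}\right)^{2} = \left(1513 - \left(4 - \frac{0^{2}}{3}\right)\right)^{2} = \left(1513 + \left(-4 + \frac{1}{3} \cdot 0\right)\right)^{2} = \left(1513 + \left(-4 + 0\right)\right)^{2} = \left(1513 - 4\right)^{2} = 1509^{2} = 2277081$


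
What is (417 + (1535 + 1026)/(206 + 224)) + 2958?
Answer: 1453811/430 ≈ 3381.0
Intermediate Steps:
(417 + (1535 + 1026)/(206 + 224)) + 2958 = (417 + 2561/430) + 2958 = 181871/430 + 2958 = 1453811/430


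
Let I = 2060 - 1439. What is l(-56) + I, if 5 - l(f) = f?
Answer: 682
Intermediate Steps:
l(f) = 5 - f
I = 621
l(-56) + I = (5 - 1*(-56)) + 621 = (5 + 56) + 621 = 61 + 621 = 682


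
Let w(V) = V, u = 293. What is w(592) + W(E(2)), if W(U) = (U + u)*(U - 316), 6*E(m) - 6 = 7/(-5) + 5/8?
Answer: -5300079599/57600 ≈ -92015.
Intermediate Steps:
E(m) = 209/240 (E(m) = 1 + (7/(-5) + 5/8)/6 = 1 + (7*(-1/5) + 5*(1/8))/6 = 1 + (-7/5 + 5/8)/6 = 1 + (1/6)*(-31/40) = 1 - 31/240 = 209/240)
W(U) = (-316 + U)*(293 + U) (W(U) = (U + 293)*(U - 316) = (293 + U)*(-316 + U) = (-316 + U)*(293 + U))
w(592) + W(E(2)) = 592 + (-92588 + (209/240)**2 - 23*209/240) = 592 + (-92588 + 43681/57600 - 4807/240) = 592 - 5334178799/57600 = -5300079599/57600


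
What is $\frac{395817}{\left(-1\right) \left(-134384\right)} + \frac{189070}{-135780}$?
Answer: $\frac{19408253}{12497712} \approx 1.5529$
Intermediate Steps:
$\frac{395817}{\left(-1\right) \left(-134384\right)} + \frac{189070}{-135780} = \frac{395817}{134384} + 189070 \left(- \frac{1}{135780}\right) = 395817 \cdot \frac{1}{134384} - \frac{259}{186} = \frac{395817}{134384} - \frac{259}{186} = \frac{19408253}{12497712}$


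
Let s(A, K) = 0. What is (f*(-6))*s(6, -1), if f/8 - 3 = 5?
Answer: 0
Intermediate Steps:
f = 64 (f = 24 + 8*5 = 24 + 40 = 64)
(f*(-6))*s(6, -1) = (64*(-6))*0 = -384*0 = 0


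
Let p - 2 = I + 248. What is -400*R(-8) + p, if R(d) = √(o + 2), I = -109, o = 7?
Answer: -1059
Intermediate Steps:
R(d) = 3 (R(d) = √(7 + 2) = √9 = 3)
p = 141 (p = 2 + (-109 + 248) = 2 + 139 = 141)
-400*R(-8) + p = -400*3 + 141 = -1200 + 141 = -1059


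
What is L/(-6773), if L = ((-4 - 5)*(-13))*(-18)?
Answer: 162/521 ≈ 0.31094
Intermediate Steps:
L = -2106 (L = -9*(-13)*(-18) = 117*(-18) = -2106)
L/(-6773) = -2106/(-6773) = -2106*(-1/6773) = 162/521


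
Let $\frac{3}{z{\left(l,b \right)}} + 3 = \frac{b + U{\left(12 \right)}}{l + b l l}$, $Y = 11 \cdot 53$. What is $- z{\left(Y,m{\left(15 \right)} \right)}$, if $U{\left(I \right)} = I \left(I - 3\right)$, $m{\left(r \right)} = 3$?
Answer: $\frac{1020250}{1020213} \approx 1.0$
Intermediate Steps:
$U{\left(I \right)} = I \left(-3 + I\right)$
$Y = 583$
$z{\left(l,b \right)} = \frac{3}{-3 + \frac{108 + b}{l + b l^{2}}}$ ($z{\left(l,b \right)} = \frac{3}{-3 + \frac{b + 12 \left(-3 + 12\right)}{l + b l l}} = \frac{3}{-3 + \frac{b + 12 \cdot 9}{l + b l^{2}}} = \frac{3}{-3 + \frac{b + 108}{l + b l^{2}}} = \frac{3}{-3 + \frac{108 + b}{l + b l^{2}}}$)
$- z{\left(Y,m{\left(15 \right)} \right)} = - \frac{\left(-3\right) 583 \left(1 + 3 \cdot 583\right)}{-108 - 3 + 3 \cdot 583 + 3 \cdot 3 \cdot 583^{2}} = - \frac{\left(-3\right) 583 \left(1 + 1749\right)}{-108 - 3 + 1749 + 3 \cdot 3 \cdot 339889} = - \frac{\left(-3\right) 583 \cdot 1750}{-108 - 3 + 1749 + 3059001} = - \frac{\left(-3\right) 583 \cdot 1750}{3060639} = \left(-1\right) \left(- \frac{1020250}{1020213}\right) = \frac{1020250}{1020213}$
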